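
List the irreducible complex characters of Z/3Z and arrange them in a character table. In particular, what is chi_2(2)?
Character table of Z/3Z (irreps indexed chi_0,...,chi_2 with chi_k(m) = zeta_3^(k*m), zeta_3 = exp(2*pi*i/3)):
  irrep \ class  {0} (size 1)  {1} (size 1)    {2} (size 1)  
  chi_0          1             1               1             
  chi_1          1             exp(2*I*pi/3)   exp(-2*I*pi/3)
  chi_2          1             exp(-2*I*pi/3)  exp(2*I*pi/3) 

Spot check: chi_2(2) = zeta_3^(2*2) = zeta_3^4 = exp(2*I*pi/3).

Z/3Z is abelian, so all 3 irreducible complex representations are 1-dimensional. They are given by chi_k(m) = zeta_3^(k*m) for k = 0,...,2. Row orthogonality: sum_m chi_k(m) conj(chi_l(m)) = 3 * [k = l].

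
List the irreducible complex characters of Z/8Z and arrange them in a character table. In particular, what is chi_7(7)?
Character table of Z/8Z (irreps indexed chi_0,...,chi_7 with chi_k(m) = zeta_8^(k*m), zeta_8 = exp(2*pi*i/8)):
  irrep \ class  {0} (size 1)  {1} (size 1)    {2} (size 1)  {3} (size 1)    {4} (size 1)  {5} (size 1)    {6} (size 1)  {7} (size 1)  
  chi_0          1             1               1             1               1             1               1             1             
  chi_1          1             exp(I*pi/4)     I             exp(3*I*pi/4)   -1            exp(-3*I*pi/4)  -I            exp(-I*pi/4)  
  chi_2          1             I               -1            -I              1             I               -1            -I            
  chi_3          1             exp(3*I*pi/4)   -I            exp(I*pi/4)     -1            exp(-I*pi/4)    I             exp(-3*I*pi/4)
  chi_4          1             -1              1             -1              1             -1              1             -1            
  chi_5          1             exp(-3*I*pi/4)  I             exp(-I*pi/4)    -1            exp(I*pi/4)     -I            exp(3*I*pi/4) 
  chi_6          1             -I              -1            I               1             -I              -1            I             
  chi_7          1             exp(-I*pi/4)    -I            exp(-3*I*pi/4)  -1            exp(3*I*pi/4)   I             exp(I*pi/4)   

Spot check: chi_7(7) = zeta_8^(7*7) = zeta_8^49 = exp(I*pi/4).

Why: Z/8Z is abelian, so all 8 irreducible complex representations are 1-dimensional. They are given by chi_k(m) = zeta_8^(k*m) for k = 0,...,7. Row orthogonality: sum_m chi_k(m) conj(chi_l(m)) = 8 * [k = l].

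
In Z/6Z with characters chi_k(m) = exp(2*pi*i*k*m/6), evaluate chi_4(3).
chi_4(3) = zeta_6^12 = 1

Details: chi_4(3) = zeta_6^(4*3) = zeta_6^12. Since zeta_6^6 = 1, this equals zeta_6^0 = exp(2*pi*i*0/6) = 1.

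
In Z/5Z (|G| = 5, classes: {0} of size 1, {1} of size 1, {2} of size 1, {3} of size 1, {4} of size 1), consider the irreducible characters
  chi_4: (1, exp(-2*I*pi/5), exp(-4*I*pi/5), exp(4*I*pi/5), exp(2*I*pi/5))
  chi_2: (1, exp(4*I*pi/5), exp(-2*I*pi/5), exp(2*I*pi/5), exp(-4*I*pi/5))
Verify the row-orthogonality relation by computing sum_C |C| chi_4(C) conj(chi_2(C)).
Sum = 0; so <chi_4, chi_2> = 0 (distinct irreducibles are orthogonal).

Details: Compute term by term over conjugacy classes (|C| * chi_4(C) * conj(chi_2(C))):
  1*(1)*conj(1) + 1*(exp(-2*I*pi/5))*conj(exp(4*I*pi/5)) + 1*(exp(-4*I*pi/5))*conj(exp(-2*I*pi/5)) + 1*(exp(4*I*pi/5))*conj(exp(2*I*pi/5)) + 1*(exp(2*I*pi/5))*conj(exp(-4*I*pi/5))
  = (1) + (exp(4*I*pi/5)) + (exp(-2*I*pi/5)) + (exp(2*I*pi/5)) + (exp(-4*I*pi/5))
  = 0.
(Exp terms are combined using exp(i*s)*conj(exp(i*t)) = exp(i*(s-t)), and sums of them are collapsed using the identity that for every m > 1 the m distinct m-th roots of unity sum to 0, e.g. 1 + exp(2*I*pi/3) + exp(-2*I*pi/3) = 0.)
Dividing by |G| = 5 gives 0/5 = 0, matching the row-orthogonality relation <chi_4, chi_2> = [chi_4 = chi_2].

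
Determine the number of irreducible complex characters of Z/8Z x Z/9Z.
72

Working: The number of irreducible complex representations of a finite group equals its number of conjugacy classes. Z/8Z x Z/9Z is abelian of order 72, so every element is its own conjugacy class: 72 classes, so Z/8Z x Z/9Z (order 72) has exactly 72 irreducible complex representations.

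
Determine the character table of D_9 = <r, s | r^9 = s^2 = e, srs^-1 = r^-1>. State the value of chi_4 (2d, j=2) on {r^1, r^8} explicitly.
Conjugacy classes: {e} of size 1, {r^1, r^8} of size 2, {r^2, r^7} of size 2, {r^3, r^6} of size 2, {r^4, r^5} of size 2, {s, sr, ..., sr^8} of size 9.
Character table:
  irrep \ class              {e} (size 1)  {r^1, r^8} (size 2)  {r^2, r^7} (size 2)  {r^3, r^6} (size 2)  {r^4, r^5} (size 2)  {s, sr, ..., sr^8} (size 9)
  chi_1 (triv)               1             1                    1                    1                    1                    1                          
  chi_2 (sign: r->1, s->-1)  1             1                    1                    1                    1                    -1                         
  chi_3 (2d, j=1)            2             2*cos(2*pi/9)        2*cos(4*pi/9)        -1                   -2*cos(pi/9)         0                          
  chi_4 (2d, j=2)            2             2*cos(4*pi/9)        -2*cos(pi/9)         -1                   2*cos(2*pi/9)        0                          
  chi_5 (2d, j=3)            2             -1                   -1                   2                    -1                   0                          
  chi_6 (2d, j=4)            2             -2*cos(pi/9)         2*cos(2*pi/9)        -1                   2*cos(4*pi/9)        0                          

Spot check: chi_4 (2d, j=2) on {r^1, r^8} = 2*cos(4*pi/9).

Proof sketch: D_9 has order 2*9 = 18 with 6 conjugacy classes, hence 6 irreducibles. Sum of squared dims 1 + 1 + 4 + 4 + 4 + 4 = 18 = |G|. Linear characters come from the abelianisation; the 2-dimensional irreps have character r^k -> 2*cos(2*pi*j*k/9), reflections -> 0.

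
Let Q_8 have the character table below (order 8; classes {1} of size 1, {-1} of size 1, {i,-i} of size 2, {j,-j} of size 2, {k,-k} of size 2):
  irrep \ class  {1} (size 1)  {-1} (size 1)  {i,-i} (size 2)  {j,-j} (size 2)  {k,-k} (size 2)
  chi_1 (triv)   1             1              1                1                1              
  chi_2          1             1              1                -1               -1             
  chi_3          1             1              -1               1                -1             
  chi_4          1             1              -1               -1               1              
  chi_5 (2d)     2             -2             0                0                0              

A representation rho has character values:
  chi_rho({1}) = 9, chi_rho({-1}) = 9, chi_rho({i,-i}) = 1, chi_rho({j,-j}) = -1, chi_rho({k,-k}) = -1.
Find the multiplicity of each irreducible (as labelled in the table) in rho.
Multiplicities: chi_1: 2, chi_2: 3, chi_3: 2, chi_4: 2, chi_5: 0.

Justification: Use <chi_rho, chi> = (1/|G|) sum_C |C| * chi_rho(C) * conj(chi(C)) with |G| = 8 for each irreducible chi in the table:
  <chi_rho, chi_1> = (1/8)[1*(9)*conj(1) + 1*(9)*conj(1) + 2*(1)*conj(1) + 2*(-1)*conj(1) + 2*(-1)*conj(1)]
      = (1/8)[(9) + (9) + (2) + (-2) + (-2)] = 16/8 = 2
  <chi_rho, chi_2> = (1/8)[1*(9)*conj(1) + 1*(9)*conj(1) + 2*(1)*conj(1) + 2*(-1)*conj(-1) + 2*(-1)*conj(-1)]
      = (1/8)[(9) + (9) + (2) + (2) + (2)] = 24/8 = 3
  <chi_rho, chi_3> = (1/8)[1*(9)*conj(1) + 1*(9)*conj(1) + 2*(1)*conj(-1) + 2*(-1)*conj(1) + 2*(-1)*conj(-1)]
      = (1/8)[(9) + (9) + (-2) + (-2) + (2)] = 16/8 = 2
  <chi_rho, chi_4> = (1/8)[1*(9)*conj(1) + 1*(9)*conj(1) + 2*(1)*conj(-1) + 2*(-1)*conj(-1) + 2*(-1)*conj(1)]
      = (1/8)[(9) + (9) + (-2) + (2) + (-2)] = 16/8 = 2
  <chi_rho, chi_5> = (1/8)[1*(9)*conj(2) + 1*(9)*conj(-2) + 2*(1)*conj(0) + 2*(-1)*conj(0) + 2*(-1)*conj(0)]
      = (1/8)[(18) + (-18) + (0) + (0) + (0)] = 0/8 = 0
Dimension check: dim(rho) = sum (mult * dim) = 2*1 + 3*1 + 2*1 + 2*1 + 0*2 = 9 = chi_rho(e) = 9.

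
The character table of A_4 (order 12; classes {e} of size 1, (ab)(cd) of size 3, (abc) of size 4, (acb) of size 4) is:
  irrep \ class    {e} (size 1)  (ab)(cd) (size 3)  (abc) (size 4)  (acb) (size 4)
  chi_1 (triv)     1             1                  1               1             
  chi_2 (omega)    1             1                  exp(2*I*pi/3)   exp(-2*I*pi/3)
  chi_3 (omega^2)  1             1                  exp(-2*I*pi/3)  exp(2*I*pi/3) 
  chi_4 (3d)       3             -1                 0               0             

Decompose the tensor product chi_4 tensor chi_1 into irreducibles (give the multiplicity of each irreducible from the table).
chi_4 tensor chi_1 = chi_4 (all other irreducibles have multiplicity 0).

Derivation: The character of a tensor product is the pointwise product (chi_4 * chi_1)(C) = chi_4(C) * chi_1(C):
  {e}: (3)*(1), (ab)(cd): (-1)*(1), (abc): (0)*(1), (acb): (0)*(1)
so (chi_4 * chi_1) takes values
  {e} -> 3, (ab)(cd) -> -1, (abc) -> 0, (acb) -> 0.
Now take the inner product of this character with each irreducible chi from the table, <chi_4*chi_1, chi> = (1/12) sum_C |C| (chi_4*chi_1)(C) conj(chi(C)):
  <chi_4*chi_1, chi_1> = (1/12)[1*(3)*conj(1) + 3*(-1)*conj(1) + 4*(0)*conj(1) + 4*(0)*conj(1)]
      = (1/12)[(3) + (-3) + (0) + (0)] = 0/12 = 0
  <chi_4*chi_1, chi_2> = (1/12)[1*(3)*conj(1) + 3*(-1)*conj(1) + 4*(0)*conj(exp(2*I*pi/3)) + 4*(0)*conj(exp(-2*I*pi/3))]
      = (1/12)[(3) + (-3) + (0) + (0)] = 0/12 = 0
  <chi_4*chi_1, chi_3> = (1/12)[1*(3)*conj(1) + 3*(-1)*conj(1) + 4*(0)*conj(exp(-2*I*pi/3)) + 4*(0)*conj(exp(2*I*pi/3))]
      = (1/12)[(3) + (-3) + (0) + (0)] = 0/12 = 0
  <chi_4*chi_1, chi_4> = (1/12)[1*(3)*conj(3) + 3*(-1)*conj(-1) + 4*(0)*conj(0) + 4*(0)*conj(0)]
      = (1/12)[(9) + (3) + (0) + (0)] = 12/12 = 1
(Exp terms are combined using exp(i*s)*conj(exp(i*t)) = exp(i*(s-t)), and sums of them are collapsed using the identity that for every m > 1 the m distinct m-th roots of unity sum to 0, e.g. 1 + exp(2*I*pi/3) + exp(-2*I*pi/3) = 0.)
Hence the multiplicities are chi_4: 1. Dimension check: dim(chi_4)*dim(chi_1) = 3*1 = 3 and sum (mult * dim) = 1*3 = 3.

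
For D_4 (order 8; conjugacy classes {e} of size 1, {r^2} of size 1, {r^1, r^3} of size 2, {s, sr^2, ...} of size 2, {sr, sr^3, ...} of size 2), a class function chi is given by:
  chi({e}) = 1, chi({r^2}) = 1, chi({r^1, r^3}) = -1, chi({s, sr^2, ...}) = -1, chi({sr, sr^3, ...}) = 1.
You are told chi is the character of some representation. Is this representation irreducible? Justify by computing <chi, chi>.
Irreducible: <chi, chi> = 1.

Argument: <chi, chi> = (1/|G|) sum_C |C| * |chi(C)|^2 = (1/8)[1*|1|^2 + 1*|1|^2 + 2*|-1|^2 + 2*|-1|^2 + 2*|1|^2]
  = (1/8)[(1) + (1) + (2) + (2) + (2)] = 8/8 = 1.
A character is irreducible iff <chi, chi> = 1, so this representation is irreducible.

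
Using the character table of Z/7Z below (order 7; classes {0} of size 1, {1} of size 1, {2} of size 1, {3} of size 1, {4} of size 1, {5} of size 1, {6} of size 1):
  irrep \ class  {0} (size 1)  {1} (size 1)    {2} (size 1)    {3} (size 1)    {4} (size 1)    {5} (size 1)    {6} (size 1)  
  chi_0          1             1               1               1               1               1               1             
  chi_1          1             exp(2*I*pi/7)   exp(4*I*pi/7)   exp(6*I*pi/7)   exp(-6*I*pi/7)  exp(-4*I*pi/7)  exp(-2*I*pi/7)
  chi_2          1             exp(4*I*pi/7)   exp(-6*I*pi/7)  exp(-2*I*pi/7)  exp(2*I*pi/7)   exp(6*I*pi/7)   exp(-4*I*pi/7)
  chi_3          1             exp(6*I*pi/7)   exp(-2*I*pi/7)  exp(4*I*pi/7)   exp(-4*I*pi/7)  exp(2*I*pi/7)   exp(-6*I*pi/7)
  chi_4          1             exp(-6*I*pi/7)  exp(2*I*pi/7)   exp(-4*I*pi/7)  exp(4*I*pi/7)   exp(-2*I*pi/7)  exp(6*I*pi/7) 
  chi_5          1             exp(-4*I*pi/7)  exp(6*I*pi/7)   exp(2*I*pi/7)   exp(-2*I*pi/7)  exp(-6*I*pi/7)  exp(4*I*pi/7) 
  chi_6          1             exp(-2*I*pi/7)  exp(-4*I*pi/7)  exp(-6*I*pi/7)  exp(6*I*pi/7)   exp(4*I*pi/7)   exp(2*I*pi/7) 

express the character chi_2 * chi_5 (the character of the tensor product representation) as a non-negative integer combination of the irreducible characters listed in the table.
chi_2 tensor chi_5 = chi_0 (all other irreducibles have multiplicity 0).

Why: The character of a tensor product is the pointwise product (chi_2 * chi_5)(C) = chi_2(C) * chi_5(C):
  {0}: (1)*(1), {1}: (exp(4*I*pi/7))*(exp(-4*I*pi/7)), {2}: (exp(-6*I*pi/7))*(exp(6*I*pi/7)), {3}: (exp(-2*I*pi/7))*(exp(2*I*pi/7)), {4}: (exp(2*I*pi/7))*(exp(-2*I*pi/7)), {5}: (exp(6*I*pi/7))*(exp(-6*I*pi/7)), {6}: (exp(-4*I*pi/7))*(exp(4*I*pi/7))
so (chi_2 * chi_5) takes values
  {0} -> 1, {1} -> 1, {2} -> 1, {3} -> 1, {4} -> 1, {5} -> 1, {6} -> 1.
Now take the inner product of this character with each irreducible chi from the table, <chi_2*chi_5, chi> = (1/7) sum_C |C| (chi_2*chi_5)(C) conj(chi(C)):
  <chi_2*chi_5, chi_0> = (1/7)[1*(1)*conj(1) + 1*(1)*conj(1) + 1*(1)*conj(1) + 1*(1)*conj(1) + 1*(1)*conj(1) + 1*(1)*conj(1) + 1*(1)*conj(1)]
      = (1/7)[(1) + (1) + (1) + (1) + (1) + (1) + (1)] = 7/7 = 1
  <chi_2*chi_5, chi_1> = (1/7)[1*(1)*conj(1) + 1*(1)*conj(exp(2*I*pi/7)) + 1*(1)*conj(exp(4*I*pi/7)) + 1*(1)*conj(exp(6*I*pi/7)) + 1*(1)*conj(exp(-6*I*pi/7)) + 1*(1)*conj(exp(-4*I*pi/7)) + 1*(1)*conj(exp(-2*I*pi/7))]
      = (1/7)[(1) + (exp(-2*I*pi/7)) + (exp(-4*I*pi/7)) + (exp(-6*I*pi/7)) + (exp(6*I*pi/7)) + (exp(4*I*pi/7)) + (exp(2*I*pi/7))] = 0/7 = 0
  <chi_2*chi_5, chi_2> = (1/7)[1*(1)*conj(1) + 1*(1)*conj(exp(4*I*pi/7)) + 1*(1)*conj(exp(-6*I*pi/7)) + 1*(1)*conj(exp(-2*I*pi/7)) + 1*(1)*conj(exp(2*I*pi/7)) + 1*(1)*conj(exp(6*I*pi/7)) + 1*(1)*conj(exp(-4*I*pi/7))]
      = (1/7)[(1) + (exp(-4*I*pi/7)) + (exp(6*I*pi/7)) + (exp(2*I*pi/7)) + (exp(-2*I*pi/7)) + (exp(-6*I*pi/7)) + (exp(4*I*pi/7))] = 0/7 = 0
  <chi_2*chi_5, chi_3> = (1/7)[1*(1)*conj(1) + 1*(1)*conj(exp(6*I*pi/7)) + 1*(1)*conj(exp(-2*I*pi/7)) + 1*(1)*conj(exp(4*I*pi/7)) + 1*(1)*conj(exp(-4*I*pi/7)) + 1*(1)*conj(exp(2*I*pi/7)) + 1*(1)*conj(exp(-6*I*pi/7))]
      = (1/7)[(1) + (exp(-6*I*pi/7)) + (exp(2*I*pi/7)) + (exp(-4*I*pi/7)) + (exp(4*I*pi/7)) + (exp(-2*I*pi/7)) + (exp(6*I*pi/7))] = 0/7 = 0
  <chi_2*chi_5, chi_4> = (1/7)[1*(1)*conj(1) + 1*(1)*conj(exp(-6*I*pi/7)) + 1*(1)*conj(exp(2*I*pi/7)) + 1*(1)*conj(exp(-4*I*pi/7)) + 1*(1)*conj(exp(4*I*pi/7)) + 1*(1)*conj(exp(-2*I*pi/7)) + 1*(1)*conj(exp(6*I*pi/7))]
      = (1/7)[(1) + (exp(6*I*pi/7)) + (exp(-2*I*pi/7)) + (exp(4*I*pi/7)) + (exp(-4*I*pi/7)) + (exp(2*I*pi/7)) + (exp(-6*I*pi/7))] = 0/7 = 0
  <chi_2*chi_5, chi_5> = (1/7)[1*(1)*conj(1) + 1*(1)*conj(exp(-4*I*pi/7)) + 1*(1)*conj(exp(6*I*pi/7)) + 1*(1)*conj(exp(2*I*pi/7)) + 1*(1)*conj(exp(-2*I*pi/7)) + 1*(1)*conj(exp(-6*I*pi/7)) + 1*(1)*conj(exp(4*I*pi/7))]
      = (1/7)[(1) + (exp(4*I*pi/7)) + (exp(-6*I*pi/7)) + (exp(-2*I*pi/7)) + (exp(2*I*pi/7)) + (exp(6*I*pi/7)) + (exp(-4*I*pi/7))] = 0/7 = 0
  <chi_2*chi_5, chi_6> = (1/7)[1*(1)*conj(1) + 1*(1)*conj(exp(-2*I*pi/7)) + 1*(1)*conj(exp(-4*I*pi/7)) + 1*(1)*conj(exp(-6*I*pi/7)) + 1*(1)*conj(exp(6*I*pi/7)) + 1*(1)*conj(exp(4*I*pi/7)) + 1*(1)*conj(exp(2*I*pi/7))]
      = (1/7)[(1) + (exp(2*I*pi/7)) + (exp(4*I*pi/7)) + (exp(6*I*pi/7)) + (exp(-6*I*pi/7)) + (exp(-4*I*pi/7)) + (exp(-2*I*pi/7))] = 0/7 = 0
(Exp terms are combined using exp(i*s)*conj(exp(i*t)) = exp(i*(s-t)), and sums of them are collapsed using the identity that for every m > 1 the m distinct m-th roots of unity sum to 0, e.g. 1 + exp(2*I*pi/3) + exp(-2*I*pi/3) = 0.)
Hence the multiplicities are chi_0: 1. Dimension check: dim(chi_2)*dim(chi_5) = 1*1 = 1 and sum (mult * dim) = 1*1 = 1.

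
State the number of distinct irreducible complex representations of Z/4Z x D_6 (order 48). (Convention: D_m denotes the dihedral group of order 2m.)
24

Details: The number of irreducible complex representations of a finite group equals its number of conjugacy classes. For a direct product, #classes(G x H) = #classes(G) * #classes(H). Z/4Z has 4 classes (abelian), D_6 has 6 classes, so 4 * 6 = 24, so Z/4Z x D_6 (order 48) has exactly 24 irreducible complex representations.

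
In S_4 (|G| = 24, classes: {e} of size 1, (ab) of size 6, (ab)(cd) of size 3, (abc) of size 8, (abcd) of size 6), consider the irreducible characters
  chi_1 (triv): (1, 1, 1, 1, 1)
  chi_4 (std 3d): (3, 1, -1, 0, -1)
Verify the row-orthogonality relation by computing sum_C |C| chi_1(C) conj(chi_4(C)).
Sum = 0; so <chi_1, chi_4> = 0 (distinct irreducibles are orthogonal).

Working: Compute term by term over conjugacy classes (|C| * chi_1(C) * conj(chi_4(C))):
  1*(1)*conj(3) + 6*(1)*conj(1) + 3*(1)*conj(-1) + 8*(1)*conj(0) + 6*(1)*conj(-1)
  = (3) + (6) + (-3) + (0) + (-6)
  = 0.
Dividing by |G| = 24 gives 0/24 = 0, matching the row-orthogonality relation <chi_1, chi_4> = [chi_1 = chi_4].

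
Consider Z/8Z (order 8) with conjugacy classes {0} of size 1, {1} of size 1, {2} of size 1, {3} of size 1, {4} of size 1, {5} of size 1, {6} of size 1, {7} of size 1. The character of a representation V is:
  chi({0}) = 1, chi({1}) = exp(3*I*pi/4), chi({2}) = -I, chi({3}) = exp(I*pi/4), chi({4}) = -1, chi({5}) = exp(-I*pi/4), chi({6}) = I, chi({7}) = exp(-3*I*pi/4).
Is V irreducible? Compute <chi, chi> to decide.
Irreducible: <chi, chi> = 1.

Reasoning: <chi, chi> = (1/|G|) sum_C |C| * |chi(C)|^2 = (1/8)[1*|1|^2 + 1*|exp(3*I*pi/4)|^2 + 1*|-I|^2 + 1*|exp(I*pi/4)|^2 + 1*|-1|^2 + 1*|exp(-I*pi/4)|^2 + 1*|I|^2 + 1*|exp(-3*I*pi/4)|^2]
  = (1/8)[(1) + (1) + (1) + (1) + (1) + (1) + (1) + (1)] = 8/8 = 1.
(Exp terms are combined using exp(i*s)*conj(exp(i*t)) = exp(i*(s-t)), and sums of them are collapsed using the identity that for every m > 1 the m distinct m-th roots of unity sum to 0, e.g. 1 + exp(2*I*pi/3) + exp(-2*I*pi/3) = 0.)
A character is irreducible iff <chi, chi> = 1, so this representation is irreducible.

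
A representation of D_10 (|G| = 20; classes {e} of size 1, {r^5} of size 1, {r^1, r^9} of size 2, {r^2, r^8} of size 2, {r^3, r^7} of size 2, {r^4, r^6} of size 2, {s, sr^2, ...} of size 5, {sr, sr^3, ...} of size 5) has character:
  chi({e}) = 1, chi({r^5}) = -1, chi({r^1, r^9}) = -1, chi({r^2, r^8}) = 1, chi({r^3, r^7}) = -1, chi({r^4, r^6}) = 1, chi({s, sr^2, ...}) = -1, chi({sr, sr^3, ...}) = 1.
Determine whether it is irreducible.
Irreducible: <chi, chi> = 1.

<chi, chi> = (1/|G|) sum_C |C| * |chi(C)|^2 = (1/20)[1*|1|^2 + 1*|-1|^2 + 2*|-1|^2 + 2*|1|^2 + 2*|-1|^2 + 2*|1|^2 + 5*|-1|^2 + 5*|1|^2]
  = (1/20)[(1) + (1) + (2) + (2) + (2) + (2) + (5) + (5)] = 20/20 = 1.
A character is irreducible iff <chi, chi> = 1, so this representation is irreducible.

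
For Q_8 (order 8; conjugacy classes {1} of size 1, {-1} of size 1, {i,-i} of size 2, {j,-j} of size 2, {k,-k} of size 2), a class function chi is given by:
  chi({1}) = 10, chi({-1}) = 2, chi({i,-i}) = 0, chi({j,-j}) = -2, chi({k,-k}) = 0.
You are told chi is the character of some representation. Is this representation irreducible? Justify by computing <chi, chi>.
Not irreducible (reducible): <chi, chi> = 14 > 1.

Details: <chi, chi> = (1/|G|) sum_C |C| * |chi(C)|^2 = (1/8)[1*|10|^2 + 1*|2|^2 + 2*|0|^2 + 2*|-2|^2 + 2*|0|^2]
  = (1/8)[(100) + (4) + (0) + (8) + (0)] = 112/8 = 14.
A character is irreducible iff <chi, chi> = 1, so this representation is reducible.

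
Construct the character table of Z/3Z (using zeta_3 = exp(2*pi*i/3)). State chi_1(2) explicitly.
Character table of Z/3Z (irreps indexed chi_0,...,chi_2 with chi_k(m) = zeta_3^(k*m), zeta_3 = exp(2*pi*i/3)):
  irrep \ class  {0} (size 1)  {1} (size 1)    {2} (size 1)  
  chi_0          1             1               1             
  chi_1          1             exp(2*I*pi/3)   exp(-2*I*pi/3)
  chi_2          1             exp(-2*I*pi/3)  exp(2*I*pi/3) 

Spot check: chi_1(2) = zeta_3^(1*2) = zeta_3^2 = exp(-2*I*pi/3).

Argument: Z/3Z is abelian, so all 3 irreducible complex representations are 1-dimensional. They are given by chi_k(m) = zeta_3^(k*m) for k = 0,...,2. Row orthogonality: sum_m chi_k(m) conj(chi_l(m)) = 3 * [k = l].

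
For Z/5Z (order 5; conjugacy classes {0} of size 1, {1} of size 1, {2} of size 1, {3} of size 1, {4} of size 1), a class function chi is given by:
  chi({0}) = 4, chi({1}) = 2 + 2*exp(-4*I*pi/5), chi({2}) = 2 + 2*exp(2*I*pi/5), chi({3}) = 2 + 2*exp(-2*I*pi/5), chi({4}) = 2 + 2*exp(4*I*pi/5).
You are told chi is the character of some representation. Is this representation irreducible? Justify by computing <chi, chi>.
Not irreducible (reducible): <chi, chi> = 8 > 1.

Working: <chi, chi> = (1/|G|) sum_C |C| * |chi(C)|^2 = (1/5)[1*|4|^2 + 1*|2 + 2*exp(-4*I*pi/5)|^2 + 1*|2 + 2*exp(2*I*pi/5)|^2 + 1*|2 + 2*exp(-2*I*pi/5)|^2 + 1*|2 + 2*exp(4*I*pi/5)|^2]
  = (1/5)[(16) + (8 + 4*exp(-4*I*pi/5) + 4*exp(4*I*pi/5)) + (8 + 4*exp(-2*I*pi/5) + 4*exp(2*I*pi/5)) + (8 + 4*exp(-2*I*pi/5) + 4*exp(2*I*pi/5)) + (8 + 4*exp(-4*I*pi/5) + 4*exp(4*I*pi/5))] = 40/5 = 8.
(Exp terms are combined using exp(i*s)*conj(exp(i*t)) = exp(i*(s-t)), and sums of them are collapsed using the identity that for every m > 1 the m distinct m-th roots of unity sum to 0, e.g. 1 + exp(2*I*pi/3) + exp(-2*I*pi/3) = 0.)
A character is irreducible iff <chi, chi> = 1, so this representation is reducible.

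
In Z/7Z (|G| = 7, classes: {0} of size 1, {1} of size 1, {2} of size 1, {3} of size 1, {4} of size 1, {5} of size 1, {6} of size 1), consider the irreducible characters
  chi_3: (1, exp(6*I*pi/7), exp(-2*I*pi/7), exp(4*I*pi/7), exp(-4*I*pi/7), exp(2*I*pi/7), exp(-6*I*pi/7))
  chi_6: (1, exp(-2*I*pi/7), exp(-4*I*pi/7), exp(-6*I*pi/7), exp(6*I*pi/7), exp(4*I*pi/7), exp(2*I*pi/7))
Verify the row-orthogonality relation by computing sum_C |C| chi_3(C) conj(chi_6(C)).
Sum = 0; so <chi_3, chi_6> = 0 (distinct irreducibles are orthogonal).

Explanation: Compute term by term over conjugacy classes (|C| * chi_3(C) * conj(chi_6(C))):
  1*(1)*conj(1) + 1*(exp(6*I*pi/7))*conj(exp(-2*I*pi/7)) + 1*(exp(-2*I*pi/7))*conj(exp(-4*I*pi/7)) + 1*(exp(4*I*pi/7))*conj(exp(-6*I*pi/7)) + 1*(exp(-4*I*pi/7))*conj(exp(6*I*pi/7)) + 1*(exp(2*I*pi/7))*conj(exp(4*I*pi/7)) + 1*(exp(-6*I*pi/7))*conj(exp(2*I*pi/7))
  = (1) + (exp(-6*I*pi/7)) + (exp(2*I*pi/7)) + (exp(-4*I*pi/7)) + (exp(4*I*pi/7)) + (exp(-2*I*pi/7)) + (exp(6*I*pi/7))
  = 0.
(Exp terms are combined using exp(i*s)*conj(exp(i*t)) = exp(i*(s-t)), and sums of them are collapsed using the identity that for every m > 1 the m distinct m-th roots of unity sum to 0, e.g. 1 + exp(2*I*pi/3) + exp(-2*I*pi/3) = 0.)
Dividing by |G| = 7 gives 0/7 = 0, matching the row-orthogonality relation <chi_3, chi_6> = [chi_3 = chi_6].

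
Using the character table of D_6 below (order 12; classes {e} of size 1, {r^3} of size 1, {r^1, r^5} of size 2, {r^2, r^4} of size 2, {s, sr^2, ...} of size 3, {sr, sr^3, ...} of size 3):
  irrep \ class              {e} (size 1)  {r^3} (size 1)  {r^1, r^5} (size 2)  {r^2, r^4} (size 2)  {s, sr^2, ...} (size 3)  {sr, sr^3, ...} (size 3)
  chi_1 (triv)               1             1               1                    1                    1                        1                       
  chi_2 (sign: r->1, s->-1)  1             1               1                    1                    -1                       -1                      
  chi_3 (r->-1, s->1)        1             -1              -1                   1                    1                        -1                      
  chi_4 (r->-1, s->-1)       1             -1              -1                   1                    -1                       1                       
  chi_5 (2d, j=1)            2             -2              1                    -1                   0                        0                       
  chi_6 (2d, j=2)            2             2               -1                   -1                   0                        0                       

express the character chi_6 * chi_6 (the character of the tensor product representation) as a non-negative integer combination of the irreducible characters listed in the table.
chi_6 tensor chi_6 = chi_1 + chi_2 + chi_6 (all other irreducibles have multiplicity 0).

Reasoning: The character of a tensor product is the pointwise product (chi_6 * chi_6)(C) = chi_6(C) * chi_6(C):
  {e}: (2)*(2), {r^3}: (2)*(2), {r^1, r^5}: (-1)*(-1), {r^2, r^4}: (-1)*(-1), {s, sr^2, ...}: (0)*(0), {sr, sr^3, ...}: (0)*(0)
so (chi_6 * chi_6) takes values
  {e} -> 4, {r^3} -> 4, {r^1, r^5} -> 1, {r^2, r^4} -> 1, {s, sr^2, ...} -> 0, {sr, sr^3, ...} -> 0.
Now take the inner product of this character with each irreducible chi from the table, <chi_6*chi_6, chi> = (1/12) sum_C |C| (chi_6*chi_6)(C) conj(chi(C)):
  <chi_6*chi_6, chi_1> = (1/12)[1*(4)*conj(1) + 1*(4)*conj(1) + 2*(1)*conj(1) + 2*(1)*conj(1) + 3*(0)*conj(1) + 3*(0)*conj(1)]
      = (1/12)[(4) + (4) + (2) + (2) + (0) + (0)] = 12/12 = 1
  <chi_6*chi_6, chi_2> = (1/12)[1*(4)*conj(1) + 1*(4)*conj(1) + 2*(1)*conj(1) + 2*(1)*conj(1) + 3*(0)*conj(-1) + 3*(0)*conj(-1)]
      = (1/12)[(4) + (4) + (2) + (2) + (0) + (0)] = 12/12 = 1
  <chi_6*chi_6, chi_3> = (1/12)[1*(4)*conj(1) + 1*(4)*conj(-1) + 2*(1)*conj(-1) + 2*(1)*conj(1) + 3*(0)*conj(1) + 3*(0)*conj(-1)]
      = (1/12)[(4) + (-4) + (-2) + (2) + (0) + (0)] = 0/12 = 0
  <chi_6*chi_6, chi_4> = (1/12)[1*(4)*conj(1) + 1*(4)*conj(-1) + 2*(1)*conj(-1) + 2*(1)*conj(1) + 3*(0)*conj(-1) + 3*(0)*conj(1)]
      = (1/12)[(4) + (-4) + (-2) + (2) + (0) + (0)] = 0/12 = 0
  <chi_6*chi_6, chi_5> = (1/12)[1*(4)*conj(2) + 1*(4)*conj(-2) + 2*(1)*conj(1) + 2*(1)*conj(-1) + 3*(0)*conj(0) + 3*(0)*conj(0)]
      = (1/12)[(8) + (-8) + (2) + (-2) + (0) + (0)] = 0/12 = 0
  <chi_6*chi_6, chi_6> = (1/12)[1*(4)*conj(2) + 1*(4)*conj(2) + 2*(1)*conj(-1) + 2*(1)*conj(-1) + 3*(0)*conj(0) + 3*(0)*conj(0)]
      = (1/12)[(8) + (8) + (-2) + (-2) + (0) + (0)] = 12/12 = 1
Hence the multiplicities are chi_1: 1, chi_2: 1, chi_6: 1. Dimension check: dim(chi_6)*dim(chi_6) = 2*2 = 4 and sum (mult * dim) = 1*1 + 1*1 + 1*2 = 4.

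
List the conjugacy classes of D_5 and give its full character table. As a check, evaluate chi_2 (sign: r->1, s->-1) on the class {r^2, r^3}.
Conjugacy classes: {e} of size 1, {r^1, r^4} of size 2, {r^2, r^3} of size 2, {s, sr, ..., sr^4} of size 5.
Character table:
  irrep \ class              {e} (size 1)  {r^1, r^4} (size 2)  {r^2, r^3} (size 2)  {s, sr, ..., sr^4} (size 5)
  chi_1 (triv)               1             1                    1                    1                          
  chi_2 (sign: r->1, s->-1)  1             1                    1                    -1                         
  chi_3 (2d, j=1)            2             -1/2 + sqrt(5)/2     -sqrt(5)/2 - 1/2     0                          
  chi_4 (2d, j=2)            2             -sqrt(5)/2 - 1/2     -1/2 + sqrt(5)/2     0                          

Spot check: chi_2 (sign: r->1, s->-1) on {r^2, r^3} = 1.

Explanation: D_5 has order 2*5 = 10 with 4 conjugacy classes, hence 4 irreducibles. Sum of squared dims 1 + 1 + 4 + 4 = 10 = |G|. Linear characters come from the abelianisation; the 2-dimensional irreps have character r^k -> 2*cos(2*pi*j*k/5), reflections -> 0.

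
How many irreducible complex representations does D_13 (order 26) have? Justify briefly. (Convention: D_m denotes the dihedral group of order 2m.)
8

Reasoning: The number of irreducible complex representations of a finite group equals its number of conjugacy classes. D_13 has 8 conjugacy classes ((n+3)/2 for n odd), so D_13 (order 26) has exactly 8 irreducible complex representations.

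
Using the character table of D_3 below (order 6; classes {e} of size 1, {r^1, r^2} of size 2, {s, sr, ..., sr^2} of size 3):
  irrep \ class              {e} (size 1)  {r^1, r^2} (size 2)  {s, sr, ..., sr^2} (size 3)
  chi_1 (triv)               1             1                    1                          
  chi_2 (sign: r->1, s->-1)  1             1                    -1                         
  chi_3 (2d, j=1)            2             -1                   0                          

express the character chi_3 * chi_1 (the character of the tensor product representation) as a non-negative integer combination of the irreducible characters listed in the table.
chi_3 tensor chi_1 = chi_3 (all other irreducibles have multiplicity 0).

Explanation: The character of a tensor product is the pointwise product (chi_3 * chi_1)(C) = chi_3(C) * chi_1(C):
  {e}: (2)*(1), {r^1, r^2}: (-1)*(1), {s, sr, ..., sr^2}: (0)*(1)
so (chi_3 * chi_1) takes values
  {e} -> 2, {r^1, r^2} -> -1, {s, sr, ..., sr^2} -> 0.
Now take the inner product of this character with each irreducible chi from the table, <chi_3*chi_1, chi> = (1/6) sum_C |C| (chi_3*chi_1)(C) conj(chi(C)):
  <chi_3*chi_1, chi_1> = (1/6)[1*(2)*conj(1) + 2*(-1)*conj(1) + 3*(0)*conj(1)]
      = (1/6)[(2) + (-2) + (0)] = 0/6 = 0
  <chi_3*chi_1, chi_2> = (1/6)[1*(2)*conj(1) + 2*(-1)*conj(1) + 3*(0)*conj(-1)]
      = (1/6)[(2) + (-2) + (0)] = 0/6 = 0
  <chi_3*chi_1, chi_3> = (1/6)[1*(2)*conj(2) + 2*(-1)*conj(-1) + 3*(0)*conj(0)]
      = (1/6)[(4) + (2) + (0)] = 6/6 = 1
Hence the multiplicities are chi_3: 1. Dimension check: dim(chi_3)*dim(chi_1) = 2*1 = 2 and sum (mult * dim) = 1*2 = 2.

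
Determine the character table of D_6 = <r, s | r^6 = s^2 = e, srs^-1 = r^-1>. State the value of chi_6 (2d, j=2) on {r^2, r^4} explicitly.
Conjugacy classes: {e} of size 1, {r^3} of size 1, {r^1, r^5} of size 2, {r^2, r^4} of size 2, {s, sr^2, ...} of size 3, {sr, sr^3, ...} of size 3.
Character table:
  irrep \ class              {e} (size 1)  {r^3} (size 1)  {r^1, r^5} (size 2)  {r^2, r^4} (size 2)  {s, sr^2, ...} (size 3)  {sr, sr^3, ...} (size 3)
  chi_1 (triv)               1             1               1                    1                    1                        1                       
  chi_2 (sign: r->1, s->-1)  1             1               1                    1                    -1                       -1                      
  chi_3 (r->-1, s->1)        1             -1              -1                   1                    1                        -1                      
  chi_4 (r->-1, s->-1)       1             -1              -1                   1                    -1                       1                       
  chi_5 (2d, j=1)            2             -2              1                    -1                   0                        0                       
  chi_6 (2d, j=2)            2             2               -1                   -1                   0                        0                       

Spot check: chi_6 (2d, j=2) on {r^2, r^4} = -1.

Working: D_6 has order 2*6 = 12 with 6 conjugacy classes, hence 6 irreducibles. Sum of squared dims 1 + 1 + 1 + 1 + 4 + 4 = 12 = |G|. Linear characters come from the abelianisation; the 2-dimensional irreps have character r^k -> 2*cos(2*pi*j*k/6), reflections -> 0.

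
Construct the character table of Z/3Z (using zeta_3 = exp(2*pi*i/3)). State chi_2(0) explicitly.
Character table of Z/3Z (irreps indexed chi_0,...,chi_2 with chi_k(m) = zeta_3^(k*m), zeta_3 = exp(2*pi*i/3)):
  irrep \ class  {0} (size 1)  {1} (size 1)    {2} (size 1)  
  chi_0          1             1               1             
  chi_1          1             exp(2*I*pi/3)   exp(-2*I*pi/3)
  chi_2          1             exp(-2*I*pi/3)  exp(2*I*pi/3) 

Spot check: chi_2(0) = zeta_3^(2*0) = zeta_3^0 = 1.

Z/3Z is abelian, so all 3 irreducible complex representations are 1-dimensional. They are given by chi_k(m) = zeta_3^(k*m) for k = 0,...,2. Row orthogonality: sum_m chi_k(m) conj(chi_l(m)) = 3 * [k = l].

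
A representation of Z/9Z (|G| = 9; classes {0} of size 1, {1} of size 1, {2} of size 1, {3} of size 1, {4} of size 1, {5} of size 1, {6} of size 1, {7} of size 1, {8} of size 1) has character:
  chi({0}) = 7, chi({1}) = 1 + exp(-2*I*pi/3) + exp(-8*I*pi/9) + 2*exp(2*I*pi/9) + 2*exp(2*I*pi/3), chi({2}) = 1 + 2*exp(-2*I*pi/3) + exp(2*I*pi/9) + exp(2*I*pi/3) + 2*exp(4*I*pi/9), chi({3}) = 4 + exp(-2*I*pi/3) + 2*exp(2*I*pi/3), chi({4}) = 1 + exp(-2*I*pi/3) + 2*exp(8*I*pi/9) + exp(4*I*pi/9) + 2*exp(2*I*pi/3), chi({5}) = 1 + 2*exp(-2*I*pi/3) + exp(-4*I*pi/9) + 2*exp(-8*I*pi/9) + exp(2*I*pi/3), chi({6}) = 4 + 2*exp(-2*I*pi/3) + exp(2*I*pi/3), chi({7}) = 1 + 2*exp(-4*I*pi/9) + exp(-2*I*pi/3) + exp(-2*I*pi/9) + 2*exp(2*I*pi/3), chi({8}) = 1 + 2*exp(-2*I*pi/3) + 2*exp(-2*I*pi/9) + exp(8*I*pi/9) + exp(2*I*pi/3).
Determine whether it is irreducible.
Not irreducible (reducible): <chi, chi> = 11 > 1.

Justification: <chi, chi> = (1/|G|) sum_C |C| * |chi(C)|^2 = (1/9)[1*|7|^2 + 1*|1 + exp(-2*I*pi/3) + exp(-8*I*pi/9) + 2*exp(2*I*pi/9) + 2*exp(2*I*pi/3)|^2 + 1*|1 + 2*exp(-2*I*pi/3) + exp(2*I*pi/9) + exp(2*I*pi/3) + 2*exp(4*I*pi/9)|^2 + 1*|4 + exp(-2*I*pi/3) + 2*exp(2*I*pi/3)|^2 + 1*|1 + exp(-2*I*pi/3) + 2*exp(8*I*pi/9) + exp(4*I*pi/9) + 2*exp(2*I*pi/3)|^2 + 1*|1 + 2*exp(-2*I*pi/3) + exp(-4*I*pi/9) + 2*exp(-8*I*pi/9) + exp(2*I*pi/3)|^2 + 1*|4 + 2*exp(-2*I*pi/3) + exp(2*I*pi/3)|^2 + 1*|1 + 2*exp(-4*I*pi/9) + exp(-2*I*pi/3) + exp(-2*I*pi/9) + 2*exp(2*I*pi/3)|^2 + 1*|1 + 2*exp(-2*I*pi/3) + 2*exp(-2*I*pi/9) + exp(8*I*pi/9) + exp(2*I*pi/3)|^2]
  = (1/9)[(49) + (11 + 6*exp(-4*I*pi/9) + 5*exp(-2*I*pi/3) + 3*exp(-2*I*pi/9) + 5*exp(-8*I*pi/9) + 5*exp(8*I*pi/9) + 3*exp(2*I*pi/9) + 5*exp(2*I*pi/3) + 6*exp(4*I*pi/9)) + (11 + 5*exp(-2*I*pi/3) + 5*exp(-2*I*pi/9) + 3*exp(-4*I*pi/9) + 6*exp(-8*I*pi/9) + 6*exp(8*I*pi/9) + 3*exp(4*I*pi/9) + 5*exp(2*I*pi/9) + 5*exp(2*I*pi/3)) + (7) + (11 + 5*exp(-4*I*pi/9) + 5*exp(-2*I*pi/3) + 6*exp(-2*I*pi/9) + 3*exp(-8*I*pi/9) + 3*exp(8*I*pi/9) + 6*exp(2*I*pi/9) + 5*exp(2*I*pi/3) + 5*exp(4*I*pi/9)) + (11 + 5*exp(-4*I*pi/9) + 5*exp(-2*I*pi/3) + 6*exp(-2*I*pi/9) + 3*exp(-8*I*pi/9) + 3*exp(8*I*pi/9) + 6*exp(2*I*pi/9) + 5*exp(2*I*pi/3) + 5*exp(4*I*pi/9)) + (7) + (11 + 5*exp(-2*I*pi/3) + 5*exp(-2*I*pi/9) + 3*exp(-4*I*pi/9) + 6*exp(-8*I*pi/9) + 6*exp(8*I*pi/9) + 3*exp(4*I*pi/9) + 5*exp(2*I*pi/9) + 5*exp(2*I*pi/3)) + (11 + 6*exp(-4*I*pi/9) + 5*exp(-2*I*pi/3) + 3*exp(-2*I*pi/9) + 5*exp(-8*I*pi/9) + 5*exp(8*I*pi/9) + 3*exp(2*I*pi/9) + 5*exp(2*I*pi/3) + 6*exp(4*I*pi/9))] = 99/9 = 11.
(Exp terms are combined using exp(i*s)*conj(exp(i*t)) = exp(i*(s-t)), and sums of them are collapsed using the identity that for every m > 1 the m distinct m-th roots of unity sum to 0, e.g. 1 + exp(2*I*pi/3) + exp(-2*I*pi/3) = 0.)
A character is irreducible iff <chi, chi> = 1, so this representation is reducible.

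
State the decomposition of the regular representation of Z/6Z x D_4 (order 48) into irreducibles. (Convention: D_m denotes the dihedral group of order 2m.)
Each irreducible V_i of dimension d_i appears with multiplicity d_i, i.e. rho_reg = (direct sum over all irreducibles V_i) d_i V_i. The irreducible dimensions for Z/6Z x D_4 are 1, 1, 1, 1, 1, 1, 1, 1, 1, 1, 1, 1, 1, 1, 1, 1, 1, 1, 1, 1, 1, 1, 1, 1, 2, 2, 2, 2, 2, 2: 24 irreducibles of dimension 1, each with multiplicity 1; 6 irreducibles of dimension 2, each with multiplicity 2. Total dimension 24*1*1 + 6*2*2 = 48 = |G|.

Proof sketch: General theorem: in the regular representation of a finite group G, each irreducible appears with multiplicity equal to its dimension. Check: dim(rho_reg) = sum d_i^2 = 1 + 1 + 1 + 1 + 1 + 1 + 1 + 1 + 1 + 1 + 1 + 1 + 1 + 1 + 1 + 1 + 1 + 1 + 1 + 1 + 1 + 1 + 1 + 1 + 4 + 4 + 4 + 4 + 4 + 4 = 48 = |G|.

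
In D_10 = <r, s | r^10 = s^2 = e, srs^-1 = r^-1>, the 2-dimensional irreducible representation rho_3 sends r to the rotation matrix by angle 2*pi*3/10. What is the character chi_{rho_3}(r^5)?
chi_{rho_3}(r^5) = 2*cos(2*pi*3*5/10) = -2

Working: rho_3(r^5) is rotation by angle 2*pi*3*5/10, whose trace is 2*cos(2*pi*3*5/10) = -2.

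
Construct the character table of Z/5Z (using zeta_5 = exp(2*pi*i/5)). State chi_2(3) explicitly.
Character table of Z/5Z (irreps indexed chi_0,...,chi_4 with chi_k(m) = zeta_5^(k*m), zeta_5 = exp(2*pi*i/5)):
  irrep \ class  {0} (size 1)  {1} (size 1)    {2} (size 1)    {3} (size 1)    {4} (size 1)  
  chi_0          1             1               1               1               1             
  chi_1          1             exp(2*I*pi/5)   exp(4*I*pi/5)   exp(-4*I*pi/5)  exp(-2*I*pi/5)
  chi_2          1             exp(4*I*pi/5)   exp(-2*I*pi/5)  exp(2*I*pi/5)   exp(-4*I*pi/5)
  chi_3          1             exp(-4*I*pi/5)  exp(2*I*pi/5)   exp(-2*I*pi/5)  exp(4*I*pi/5) 
  chi_4          1             exp(-2*I*pi/5)  exp(-4*I*pi/5)  exp(4*I*pi/5)   exp(2*I*pi/5) 

Spot check: chi_2(3) = zeta_5^(2*3) = zeta_5^6 = exp(2*I*pi/5).

Justification: Z/5Z is abelian, so all 5 irreducible complex representations are 1-dimensional. They are given by chi_k(m) = zeta_5^(k*m) for k = 0,...,4. Row orthogonality: sum_m chi_k(m) conj(chi_l(m)) = 5 * [k = l].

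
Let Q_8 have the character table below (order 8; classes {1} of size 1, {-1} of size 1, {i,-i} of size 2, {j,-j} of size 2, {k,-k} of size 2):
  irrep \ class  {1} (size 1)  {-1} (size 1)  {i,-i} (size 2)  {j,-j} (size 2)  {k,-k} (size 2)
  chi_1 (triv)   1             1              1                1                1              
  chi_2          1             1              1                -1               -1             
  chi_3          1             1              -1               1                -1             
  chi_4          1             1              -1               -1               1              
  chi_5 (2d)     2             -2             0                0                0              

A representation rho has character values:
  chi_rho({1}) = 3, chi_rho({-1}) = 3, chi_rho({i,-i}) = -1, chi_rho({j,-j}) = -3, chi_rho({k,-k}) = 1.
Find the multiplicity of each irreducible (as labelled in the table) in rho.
Multiplicities: chi_1: 0, chi_2: 1, chi_3: 0, chi_4: 2, chi_5: 0.

Working: Use <chi_rho, chi> = (1/|G|) sum_C |C| * chi_rho(C) * conj(chi(C)) with |G| = 8 for each irreducible chi in the table:
  <chi_rho, chi_1> = (1/8)[1*(3)*conj(1) + 1*(3)*conj(1) + 2*(-1)*conj(1) + 2*(-3)*conj(1) + 2*(1)*conj(1)]
      = (1/8)[(3) + (3) + (-2) + (-6) + (2)] = 0/8 = 0
  <chi_rho, chi_2> = (1/8)[1*(3)*conj(1) + 1*(3)*conj(1) + 2*(-1)*conj(1) + 2*(-3)*conj(-1) + 2*(1)*conj(-1)]
      = (1/8)[(3) + (3) + (-2) + (6) + (-2)] = 8/8 = 1
  <chi_rho, chi_3> = (1/8)[1*(3)*conj(1) + 1*(3)*conj(1) + 2*(-1)*conj(-1) + 2*(-3)*conj(1) + 2*(1)*conj(-1)]
      = (1/8)[(3) + (3) + (2) + (-6) + (-2)] = 0/8 = 0
  <chi_rho, chi_4> = (1/8)[1*(3)*conj(1) + 1*(3)*conj(1) + 2*(-1)*conj(-1) + 2*(-3)*conj(-1) + 2*(1)*conj(1)]
      = (1/8)[(3) + (3) + (2) + (6) + (2)] = 16/8 = 2
  <chi_rho, chi_5> = (1/8)[1*(3)*conj(2) + 1*(3)*conj(-2) + 2*(-1)*conj(0) + 2*(-3)*conj(0) + 2*(1)*conj(0)]
      = (1/8)[(6) + (-6) + (0) + (0) + (0)] = 0/8 = 0
Dimension check: dim(rho) = sum (mult * dim) = 0*1 + 1*1 + 0*1 + 2*1 + 0*2 = 3 = chi_rho(e) = 3.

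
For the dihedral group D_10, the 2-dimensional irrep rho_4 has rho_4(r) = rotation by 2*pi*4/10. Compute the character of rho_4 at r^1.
chi_{rho_4}(r^1) = 2*cos(2*pi*4*1/10) = -sqrt(5)/2 - 1/2

Why: rho_4(r^1) is rotation by angle 2*pi*4*1/10, whose trace is 2*cos(2*pi*4*1/10) = -sqrt(5)/2 - 1/2.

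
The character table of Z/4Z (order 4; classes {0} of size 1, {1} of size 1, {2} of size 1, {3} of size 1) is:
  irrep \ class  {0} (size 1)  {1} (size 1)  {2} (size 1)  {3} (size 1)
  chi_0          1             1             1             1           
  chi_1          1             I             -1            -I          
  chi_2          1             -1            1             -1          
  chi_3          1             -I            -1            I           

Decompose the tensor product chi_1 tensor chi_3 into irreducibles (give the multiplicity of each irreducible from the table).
chi_1 tensor chi_3 = chi_0 (all other irreducibles have multiplicity 0).

Derivation: The character of a tensor product is the pointwise product (chi_1 * chi_3)(C) = chi_1(C) * chi_3(C):
  {0}: (1)*(1), {1}: (I)*(-I), {2}: (-1)*(-1), {3}: (-I)*(I)
so (chi_1 * chi_3) takes values
  {0} -> 1, {1} -> 1, {2} -> 1, {3} -> 1.
Now take the inner product of this character with each irreducible chi from the table, <chi_1*chi_3, chi> = (1/4) sum_C |C| (chi_1*chi_3)(C) conj(chi(C)):
  <chi_1*chi_3, chi_0> = (1/4)[1*(1)*conj(1) + 1*(1)*conj(1) + 1*(1)*conj(1) + 1*(1)*conj(1)]
      = (1/4)[(1) + (1) + (1) + (1)] = 4/4 = 1
  <chi_1*chi_3, chi_1> = (1/4)[1*(1)*conj(1) + 1*(1)*conj(I) + 1*(1)*conj(-1) + 1*(1)*conj(-I)]
      = (1/4)[(1) + (-I) + (-1) + (I)] = 0/4 = 0
  <chi_1*chi_3, chi_2> = (1/4)[1*(1)*conj(1) + 1*(1)*conj(-1) + 1*(1)*conj(1) + 1*(1)*conj(-1)]
      = (1/4)[(1) + (-1) + (1) + (-1)] = 0/4 = 0
  <chi_1*chi_3, chi_3> = (1/4)[1*(1)*conj(1) + 1*(1)*conj(-I) + 1*(1)*conj(-1) + 1*(1)*conj(I)]
      = (1/4)[(1) + (I) + (-1) + (-I)] = 0/4 = 0
(Exp terms are combined using exp(i*s)*conj(exp(i*t)) = exp(i*(s-t)), and sums of them are collapsed using the identity that for every m > 1 the m distinct m-th roots of unity sum to 0, e.g. 1 + exp(2*I*pi/3) + exp(-2*I*pi/3) = 0.)
Hence the multiplicities are chi_0: 1. Dimension check: dim(chi_1)*dim(chi_3) = 1*1 = 1 and sum (mult * dim) = 1*1 = 1.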